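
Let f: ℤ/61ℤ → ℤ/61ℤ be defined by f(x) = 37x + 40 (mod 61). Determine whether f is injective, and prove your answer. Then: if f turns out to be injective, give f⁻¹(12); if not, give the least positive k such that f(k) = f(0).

By definition, injectivity means: for all s, t in the domain, f(s) = f(t) implies s = t.
Suppose f(s) = f(t) in ℤ/61ℤ. Then 37s + 40 ≡ 37t + 40 (mod 61), so 37(s − t) ≡ 0 (mod 61).
Since gcd(37, 61) = 1, 37 is invertible modulo 61, therefore s − t ≡ 0 (mod 61), i.e. s = t.
Hence f is injective.
We now compute 37⁻¹ mod 61 explicitly. Euclid's algorithm: 61 = 1·37 + 24, 37 = 1·24 + 13, 24 = 1·13 + 11, 13 = 1·11 + 2, 11 = 5·2 + 1; back-substituting gives 1 = 33·37 − 20·61, so 37⁻¹ ≡ 33 (mod 61).
Since f is injective, we compute f⁻¹(12): solve 37x + 40 ≡ 12 (mod 61), i.e. 37x ≡ 33 (mod 61).
Multiplying by 37⁻¹ = 33 gives x ≡ 33·33 = 1089 = 17·61 + 52 ≡ 52 (mod 61).
Check: f(52) = 37·52 + 40 = 1964 = 32·61 + 12 ≡ 12 (mod 61).

52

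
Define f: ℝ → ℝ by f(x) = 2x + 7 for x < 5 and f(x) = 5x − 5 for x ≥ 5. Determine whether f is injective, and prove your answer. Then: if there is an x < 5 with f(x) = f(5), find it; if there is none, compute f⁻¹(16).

Both pieces are strictly increasing (slopes 2 and 5), so each is injective on its own interval.
The left piece maps (−∞, 5) onto (−∞, 17); the right piece maps [5, ∞) onto [20, ∞).
These images are disjoint, so no value is attained by both pieces. So f is injective.
Because the two images are disjoint, no x < 5 has f(x) = f(5), so we compute f⁻¹(16): 16 lies in (−∞, 17), so solve 2x + 7 = 16: x = (16 − 7)/2 = 9/2.

9/2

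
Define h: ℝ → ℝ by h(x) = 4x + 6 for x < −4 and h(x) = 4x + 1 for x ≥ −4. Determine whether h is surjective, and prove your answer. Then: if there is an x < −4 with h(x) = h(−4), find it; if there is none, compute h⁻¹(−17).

Both pieces are strictly increasing (slopes 4 and 4), so each is injective on its own interval.
The left piece maps (−∞, −4) onto (−∞, −10); the right piece maps [−4, ∞) onto [−15, ∞).
The union (−∞, −10) ∪ [−15, ∞) covers ℝ, so h is surjective.
For the follow-up: the images overlap, so an x < −4 with h(x) = h(−4) exists. h(−4) = −15; solving 4x + 6 = −15 for x < −4 gives x = (−15 − 6)/4 = −21/4.

-21/4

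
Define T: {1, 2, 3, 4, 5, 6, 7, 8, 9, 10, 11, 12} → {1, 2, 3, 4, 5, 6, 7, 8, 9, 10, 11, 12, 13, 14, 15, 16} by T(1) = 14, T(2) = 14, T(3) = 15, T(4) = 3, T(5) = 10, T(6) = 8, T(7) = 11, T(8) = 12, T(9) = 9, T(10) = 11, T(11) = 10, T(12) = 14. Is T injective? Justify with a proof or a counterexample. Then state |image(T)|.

8

T(1) = 14 = T(2) with 1 ≠ 2, so T is not injective.
The image of T is {3, 8, 9, 10, 11, 12, 14, 15}, which has 8 elements.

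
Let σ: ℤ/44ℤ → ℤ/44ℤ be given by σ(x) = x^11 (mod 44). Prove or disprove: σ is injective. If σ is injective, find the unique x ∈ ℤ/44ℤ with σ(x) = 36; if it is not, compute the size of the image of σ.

33

σ(0) = 0^11 = 0.
σ(22): Repeated squaring mod 44: 22^1 ≡ 22, 22^2 ≡ 22² = 484 ≡ 0, 22^4 ≡ 0² = 0, 22^8 ≡ 0² = 0. Since 11 = 8 + 2 + 1, 22^11 ≡ 0·0·22: 0·0 = 0, then 0·22 = 0. So 22^11 ≡ 0 (mod 44).
So σ(0) = σ(22) = 0 while 0 ≠ 22, therefore σ is not injective.
Since σ is not injective, we determine |image(σ)|. Computing x^11 mod 44 for each x (by repeated squaring, reducing mod 44 at every step), the values σ(0), σ(1), …, σ(43) are: 0, 1, 24, 3, 4, 5, 28, 7, 8, 9, 32, 11, 12, 13, 36, 15, 16, 17, 40, 19, 20, 21, 0, 23, 24, 25, 4, 27, 28, 29, 8, 31, 32, 33, 12, 35, 36, 37, 16, 39, 40, 41, 20, 43.
The distinct values are {0, 1, 3, 4, 5, 7, 8, 9, 11, 12, 13, 15, 16, 17, 19, 20, 21, 23, 24, 25, 27, 28, 29, 31, 32, 33, 35, 36, 37, 39, 40, 41, 43}; there are 33 of them.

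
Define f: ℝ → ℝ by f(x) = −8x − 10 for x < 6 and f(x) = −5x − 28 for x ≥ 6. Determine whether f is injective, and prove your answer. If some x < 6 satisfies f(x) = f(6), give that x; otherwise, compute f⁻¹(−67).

Both pieces are strictly decreasing (slopes −8 and −5), so each is injective on its own interval.
The left piece maps (−∞, 6) onto (−58, ∞); the right piece maps [6, ∞) onto (−∞, −58].
These images are disjoint, so no value is attained by both pieces. Therefore f is injective.
Because the two images are disjoint, no x < 6 has f(x) = f(6), so we compute f⁻¹(−67): −67 lies in (−∞, −58], so solve −5x − 28 = −67: x = (−67 + 28)/(−5) = 39/5.

39/5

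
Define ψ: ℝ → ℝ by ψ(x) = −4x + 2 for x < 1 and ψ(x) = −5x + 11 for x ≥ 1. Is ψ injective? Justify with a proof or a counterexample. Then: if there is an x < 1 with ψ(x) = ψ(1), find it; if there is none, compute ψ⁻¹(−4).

-1

Both pieces are strictly decreasing (slopes −4 and −5), so each is injective on its own interval.
The left piece maps (−∞, 1) onto (−2, ∞); the right piece maps [1, ∞) onto (−∞, 6].
These images overlap. In particular ψ(1) = 6 (right piece), and solving −4x + 2 = 6 on the left piece gives x = −1 < 1.
So ψ(−1) = ψ(1) with −1 ≠ 1, and ψ is not injective. This x = −1 is the requested value below 1.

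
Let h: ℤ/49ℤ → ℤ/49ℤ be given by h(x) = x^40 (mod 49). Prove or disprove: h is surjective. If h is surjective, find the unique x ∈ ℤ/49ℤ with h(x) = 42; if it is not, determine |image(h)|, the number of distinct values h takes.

h(0) = 0^40 = 0.
h(7): Repeated squaring mod 49: 7^1 ≡ 7, 7^2 ≡ 7² = 49 ≡ 0, 7^4 ≡ 0² = 0, 7^8 ≡ 0² = 0, 7^16 ≡ 0² = 0, 7^32 ≡ 0² = 0. Since 40 = 32 + 8, 7^40 ≡ 0·0: 0·0 = 0. So 7^40 ≡ 0 (mod 49).
So h(0) = h(7) = 0 while 0 ≠ 7, therefore h is not injective.
A non-injective map from the 49-element set ℤ/49ℤ to itself takes at most 48 distinct values, so it cannot be surjective. So h is not surjective.
Since h is not surjective, we determine |image(h)|. Computing x^40 mod 49 for each x (by repeated squaring, reducing mod 49 at every step), the values h(0), h(1), …, h(48) are: 0, 1, 37, 11, 46, 2, 15, 0, 36, 23, 25, 32, 16, 29, 0, 22, 9, 39, 18, 30, 43, 0, 8, 44, 4, 4, 44, 8, 0, 43, 30, 18, 39, 9, 22, 0, 29, 16, 32, 25, 23, 36, 0, 15, 2, 46, 11, 37, 1.
The distinct values are {0, 1, 2, 4, 8, 9, 11, 15, 16, 18, 22, 23, 25, 29, 30, 32, 36, 37, 39, 43, 44, 46}; there are 22 of them.

22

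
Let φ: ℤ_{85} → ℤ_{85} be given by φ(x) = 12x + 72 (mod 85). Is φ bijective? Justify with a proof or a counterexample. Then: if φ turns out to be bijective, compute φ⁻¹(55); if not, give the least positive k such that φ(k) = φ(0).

34

Suppose φ(x_1) = φ(x_2) in ℤ_{85}. Then 12x_1 + 72 ≡ 12x_2 + 72 (mod 85), thus 12(x_1 − x_2) ≡ 0 (mod 85).
Since gcd(12, 85) = 1, 12 is invertible modulo 85, hence x_1 − x_2 ≡ 0 (mod 85), i.e. x_1 = x_2.
We now compute 12⁻¹ mod 85 explicitly. Euclid's algorithm: 85 = 7·12 + 1; back-substituting gives 1 = 78·12 − 11·85, so 12⁻¹ ≡ 78 (mod 85).
Then y ↦ 78(y − 72) is a two-sided inverse to φ, so every y ∈ ℤ_{85} has a preimage.
Therefore φ is bijective.
Since φ is bijective, we find φ⁻¹(55): we need 12x ≡ 55 − 72 ≡ 68 (mod 85). Using 12⁻¹ = 78: x ≡ 78·68 = 5304 = 62·85 + 34, so x = 34.
Check: φ(34) = 12·34 + 72 = 480 = 5·85 + 55 ≡ 55 (mod 85).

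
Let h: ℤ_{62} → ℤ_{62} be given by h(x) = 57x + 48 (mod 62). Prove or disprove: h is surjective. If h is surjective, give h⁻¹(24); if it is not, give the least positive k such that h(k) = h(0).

42

Since gcd(57, 62) = 1, 57 is invertible modulo 62. Euclid's algorithm: 62 = 1·57 + 5, 57 = 11·5 + 2, 5 = 2·2 + 1; back-substituting gives 1 = 37·57 − 34·62, so 57⁻¹ ≡ 37 (mod 62).
For any y ∈ ℤ_{62}, x = 37(y − 48) mod 62 satisfies h(x) = 57·37(y − 48) + 48 ≡ y (since 57·37 ≡ 1 mod 62). So every y has a preimage.
Thus h is surjective.
Since h is surjective, we find h⁻¹(24): we need 57x ≡ 24 − 48 ≡ 38 (mod 62). Using 57⁻¹ = 37: x ≡ 37·38 = 1406 = 22·62 + 42, so x = 42.
Check: h(42) = 57·42 + 48 = 2442 = 39·62 + 24 ≡ 24 (mod 62).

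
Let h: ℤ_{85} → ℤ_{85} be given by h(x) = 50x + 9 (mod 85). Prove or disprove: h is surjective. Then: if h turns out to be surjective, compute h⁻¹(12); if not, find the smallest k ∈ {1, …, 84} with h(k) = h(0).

Recall: surjectivity means every element of the codomain has a preimage under h.
Since gcd(50, 85) = 5, we have 50x ≡ 0 (mod 5) for all x, so h(x) ≡ 4 (mod 5).
But 0 ≢ 4 (mod 5), so 0 ∈ ℤ_{85} has no preimage. Thus h is not surjective.
Since h is not surjective, we find the least positive k with h(k) = h(0): this means 50k ≡ 0 (mod 85), i.e. 85 ∣ 50k. Since gcd(50, 85) = 5, dividing through by 5 this holds exactly when 17 ∣ 10k, and as gcd(10, 17) = 1, exactly when 17 ∣ k.
The smallest positive such k is 17.

17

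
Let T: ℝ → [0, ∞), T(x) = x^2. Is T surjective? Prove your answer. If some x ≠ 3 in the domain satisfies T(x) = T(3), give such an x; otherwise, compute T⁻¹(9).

For any y ∈ [0, ∞), x = y^{1/2} ∈ ℝ satisfies x^2 = y, so T is surjective.
For the follow-up, such an x exists: taking x = −3 ∈ ℝ gives T(−3) = 9 = T(3) with −3 ≠ 3.

-3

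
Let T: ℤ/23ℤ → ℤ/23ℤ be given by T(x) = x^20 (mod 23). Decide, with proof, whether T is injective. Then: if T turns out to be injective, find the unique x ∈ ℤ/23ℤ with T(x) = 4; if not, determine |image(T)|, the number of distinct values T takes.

12

T(11): Repeated squaring mod 23: 11^1 ≡ 11, 11^2 ≡ 11² = 121 ≡ 6, 11^4 ≡ 6² = 36 ≡ 13, 11^8 ≡ 13² = 169 ≡ 8, 11^16 ≡ 8² = 64 ≡ 18. Since 20 = 16 + 4, 11^20 ≡ 18·13: 18·13 = 234 ≡ 4. So 11^20 ≡ 4 (mod 23).
T(12): Repeated squaring mod 23: 12^1 ≡ 12, 12^2 ≡ 12² = 144 ≡ 6, 12^4 ≡ 6² = 36 ≡ 13, 12^8 ≡ 13² = 169 ≡ 8, 12^16 ≡ 8² = 64 ≡ 18. Since 20 = 16 + 4, 12^20 ≡ 18·13: 18·13 = 234 ≡ 4. So 12^20 ≡ 4 (mod 23).
So T(11) = T(12) = 4 while 11 ≠ 12, thus T is not injective.
Since T is not injective, we determine |image(T)|. Computing x^20 mod 23 for each x (by repeated squaring, reducing mod 23 at every step), the values T(0), T(1), …, T(22) are: 0, 1, 6, 18, 13, 12, 16, 8, 9, 2, 3, 4, 4, 3, 2, 9, 8, 16, 12, 13, 18, 6, 1.
The distinct values are {0, 1, 2, 3, 4, 6, 8, 9, 12, 13, 16, 18}; there are 12 of them.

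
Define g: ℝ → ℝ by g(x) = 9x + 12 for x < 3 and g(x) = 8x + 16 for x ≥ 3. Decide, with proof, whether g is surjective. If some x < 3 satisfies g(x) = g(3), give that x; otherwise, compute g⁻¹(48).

Both pieces are strictly increasing (slopes 9 and 8), so each is injective on its own interval.
The left piece maps (−∞, 3) onto (−∞, 39); the right piece maps [3, ∞) onto [40, ∞).
The union (−∞, 39) ∪ [40, ∞) omits the interval between 39 and 40; in particular 39 has no preimage. So g is not surjective.
Because the two images are disjoint, no x < 3 has g(x) = g(3), so we compute g⁻¹(48): 48 lies in [40, ∞), so solve 8x + 16 = 48: x = (48 − 16)/8 = 4.

4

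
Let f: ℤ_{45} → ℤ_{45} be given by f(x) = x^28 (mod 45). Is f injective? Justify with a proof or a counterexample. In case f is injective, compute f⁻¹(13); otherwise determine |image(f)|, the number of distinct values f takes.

8

f(3): Repeated squaring mod 45: 3^1 ≡ 3, 3^2 ≡ 3² = 9, 3^4 ≡ 9² = 81 ≡ 36, 3^8 ≡ 36² = 1296 ≡ 36, 3^16 ≡ 36² = 1296 ≡ 36. Since 28 = 16 + 8 + 4, 3^28 ≡ 36·36·36: 36·36 = 1296 ≡ 36, then 36·36 = 1296 ≡ 36. So 3^28 ≡ 36 (mod 45).
f(6): Repeated squaring mod 45: 6^1 ≡ 6, 6^2 ≡ 6² = 36, 6^4 ≡ 36² = 1296 ≡ 36, 6^8 ≡ 36² = 1296 ≡ 36, 6^16 ≡ 36² = 1296 ≡ 36. Since 28 = 16 + 8 + 4, 6^28 ≡ 36·36·36: 36·36 = 1296 ≡ 36, then 36·36 = 1296 ≡ 36. So 6^28 ≡ 36 (mod 45).
So f(3) = f(6) = 36 while 3 ≠ 6, hence f is not injective.
Since f is not injective, we determine |image(f)|. Computing x^28 mod 45 for each x (by repeated squaring, reducing mod 45 at every step), the values f(0), f(1), …, f(44) are: 0, 1, 16, 36, 31, 40, 36, 16, 1, 36, 10, 16, 36, 31, 31, 0, 16, 1, 36, 1, 25, 36, 31, 31, 36, 25, 1, 36, 1, 16, 0, 31, 31, 36, 16, 10, 36, 1, 16, 36, 40, 31, 36, 16, 1.
The distinct values are {0, 1, 10, 16, 25, 31, 36, 40}; there are 8 of them.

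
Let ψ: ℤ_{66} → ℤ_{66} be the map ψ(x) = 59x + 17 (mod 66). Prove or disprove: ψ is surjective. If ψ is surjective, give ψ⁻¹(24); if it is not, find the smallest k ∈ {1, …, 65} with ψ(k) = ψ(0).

65

Recall that ψ is surjective if every y in the codomain equals ψ(x) for some x in the domain.
Since gcd(59, 66) = 1, 59 is invertible modulo 66. Euclid's algorithm: 66 = 1·59 + 7, 59 = 8·7 + 3, 7 = 2·3 + 1; back-substituting gives 1 = 47·59 − 42·66, so 59⁻¹ ≡ 47 (mod 66).
For any y ∈ ℤ_{66}, x = 47(y − 17) mod 66 satisfies ψ(x) = 59·47(y − 17) + 17 ≡ y (since 59·47 ≡ 1 mod 66). So every y has a preimage.
So ψ is surjective.
Since ψ is surjective, we find ψ⁻¹(24): we need 59x ≡ 24 − 17 ≡ 7 (mod 66). Using 59⁻¹ = 47: x ≡ 47·7 = 329 = 4·66 + 65, so x = 65.
Check: ψ(65) = 59·65 + 17 = 3852 = 58·66 + 24 ≡ 24 (mod 66).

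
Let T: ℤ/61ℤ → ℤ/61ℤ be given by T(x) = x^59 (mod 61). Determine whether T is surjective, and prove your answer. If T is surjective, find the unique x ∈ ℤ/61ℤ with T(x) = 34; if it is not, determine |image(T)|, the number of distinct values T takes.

Since 61 is prime, the nonzero elements of ℤ/61ℤ form a cyclic group of order 60.
As gcd(59, 60) = 1, raising to the 59th power is a bijection on this group: if s^59 ≡ t^59 then (st^{−1})^59 = 1, and the only element of order dividing gcd(59, 60) = 1 is 1, so s = t.
With T(0) = 0 this makes T injective on all of ℤ/61ℤ, hence bijective (finite equal-size domain and codomain). In particular T is surjective.
Since T is surjective, we find the preimage of 34. The inverse of x ↦ x^59 on (ℤ/61ℤ)^× is x ↦ x^59, because 59·59 = 3481 = 58·60 + 1 ≡ 1 (mod 60) and x^{60} = 1 for x ≠ 0 (Fermat). So T⁻¹(34) = 34^59 mod 61.
Repeated squaring mod 61: 34^1 ≡ 34, 34^2 ≡ 34² = 1156 ≡ 58, 34^4 ≡ 58² = 3364 ≡ 9, 34^8 ≡ 9² = 81 ≡ 20, 34^16 ≡ 20² = 400 ≡ 34, 34^32 ≡ 34² = 1156 ≡ 58. Since 59 = 32 + 16 + 8 + 2 + 1, 34^59 ≡ 58·34·20·58·34: 58·34 = 1972 ≡ 20, then 20·20 = 400 ≡ 34, then 34·58 = 1972 ≡ 20, then 20·34 = 680 ≡ 9. So 34^59 ≡ 9 (mod 61).
Hence T⁻¹(34) = 9.

9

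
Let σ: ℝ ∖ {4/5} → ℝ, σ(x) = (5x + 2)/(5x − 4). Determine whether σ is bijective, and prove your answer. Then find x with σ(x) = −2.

If σ(x) = 1, cross-multiplying gives 5(5x + 2) = 5(5x − 4), which simplifies to 10 = −20 — false.  So 1 has no preimage and σ is not surjective.
Hence σ is not bijective.
Solving σ(x) = −2: cross-multiplying gives 5x + 2 = −2(5x − 4), which rearranges to 15x = 6, so x = 2/5.

2/5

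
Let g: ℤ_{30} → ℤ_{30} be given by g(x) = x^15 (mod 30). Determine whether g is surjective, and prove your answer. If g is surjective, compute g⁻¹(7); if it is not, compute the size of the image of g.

Computing x^15 mod 30 for each x (by repeated squaring, reducing mod 30 at every step), the values g(0), g(1), …, g(29) are: 0, 1, 8, 27, 4, 5, 6, 13, 2, 9, 10, 11, 18, 7, 14, 15, 16, 23, 12, 19, 20, 21, 28, 17, 24, 25, 26, 3, 22, 29.
Every element of ℤ_{30} appears exactly once in this list, so g is a bijection, and in particular surjective.
Since g is surjective, we read off the preimage of 7 from the same table: g(13) = 7, so g⁻¹(7) = 13.

13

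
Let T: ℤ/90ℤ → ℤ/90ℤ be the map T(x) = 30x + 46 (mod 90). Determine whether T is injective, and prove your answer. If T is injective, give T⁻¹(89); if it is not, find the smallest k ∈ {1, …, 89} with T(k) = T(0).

3

We have gcd(30, 90) = 30 > 1. Taking u = 0 and v = 3: T(0) = 46 and T(3) = 30·3 + 46 = 136 ≡ 46 (mod 90).
So T(0) = T(3) while 0 ≠ 3, thus T is not injective.
Since T is not injective, we find the least positive k with T(k) = T(0): this means 30k ≡ 0 (mod 90), i.e. 90 ∣ 30k. Since gcd(30, 90) = 30, dividing through by 30 this holds exactly when 3 ∣ k.
The smallest positive such k is 3.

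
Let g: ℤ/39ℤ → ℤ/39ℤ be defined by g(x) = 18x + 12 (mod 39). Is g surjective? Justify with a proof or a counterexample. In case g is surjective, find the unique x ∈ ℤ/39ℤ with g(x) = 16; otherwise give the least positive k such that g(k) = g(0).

13

Since gcd(18, 39) = 3, we have 18x ≡ 0 (mod 3) for all x, so g(x) ≡ 0 (mod 3).
But 1 ≢ 0 (mod 3), so 1 ∈ ℤ/39ℤ has no preimage. Hence g is not surjective.
Since g is not surjective, we find the least positive k with g(k) = g(0): this means 18k ≡ 0 (mod 39), i.e. 39 ∣ 18k. Since gcd(18, 39) = 3, dividing through by 3 this holds exactly when 13 ∣ 6k, and as gcd(6, 13) = 1, exactly when 13 ∣ k.
The smallest positive such k is 13.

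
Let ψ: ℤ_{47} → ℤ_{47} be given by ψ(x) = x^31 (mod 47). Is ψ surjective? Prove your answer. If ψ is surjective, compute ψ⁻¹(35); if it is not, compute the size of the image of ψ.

Since 47 is prime, the nonzero elements of ℤ_{47} form a cyclic group of order 46.
As gcd(31, 46) = 1, raising to the 31st power is a bijection on this group: if a^31 ≡ b^31 then (ab^{−1})^31 = 1, and the only element of order dividing gcd(31, 46) = 1 is 1, so a = b.
With ψ(0) = 0 this makes ψ injective on all of ℤ_{47}, hence bijective (finite equal-size domain and codomain). In particular ψ is surjective.
Since ψ is surjective, we find the preimage of 35. The inverse of x ↦ x^31 on (ℤ_{47})^× is x ↦ x^3, because 31·3 = 93 = 2·46 + 1 ≡ 1 (mod 46) and x^{46} = 1 for x ≠ 0 (Fermat). So ψ⁻¹(35) = 35^3 mod 47.
Repeated squaring mod 47: 35^1 ≡ 35, 35^2 ≡ 35² = 1225 ≡ 3. Since 3 = 2 + 1, 35^3 ≡ 3·35: 3·35 = 105 ≡ 11. So 35^3 ≡ 11 (mod 47).
Hence ψ⁻¹(35) = 11.

11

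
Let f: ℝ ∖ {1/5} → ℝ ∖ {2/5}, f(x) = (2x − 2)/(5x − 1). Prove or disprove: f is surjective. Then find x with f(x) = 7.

5/33

For any y ≠ 2/5, solving y(5x − 1) = 2x − 2 for x gives a well-defined x ≠ 1/5. So f is surjective.
Solving f(x) = 7: cross-multiplying gives 2x − 2 = 7(5x − 1), which rearranges to −33x = −5, so x = 5/33.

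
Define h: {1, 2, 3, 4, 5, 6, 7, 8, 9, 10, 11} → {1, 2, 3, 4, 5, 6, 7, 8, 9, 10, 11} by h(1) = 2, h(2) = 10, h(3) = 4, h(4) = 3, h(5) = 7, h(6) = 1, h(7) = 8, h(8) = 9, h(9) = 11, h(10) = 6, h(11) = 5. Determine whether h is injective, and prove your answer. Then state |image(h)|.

The values h(1), …, h(11) are 2, 10, 4, 3, 7, 1, 8, 9, 11, 6, 5 — all distinct.
So h(x_1) = h(x_2) only when x_1 = x_2, and h is injective.
The image of h is {1, 2, 3, 4, 5, 6, 7, 8, 9, 10, 11}, which has 11 elements.

11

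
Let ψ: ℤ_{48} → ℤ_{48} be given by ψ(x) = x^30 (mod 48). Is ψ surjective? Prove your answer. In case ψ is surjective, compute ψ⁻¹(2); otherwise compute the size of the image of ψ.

ψ(2): Repeated squaring mod 48: 2^1 ≡ 2, 2^2 ≡ 2² = 4, 2^4 ≡ 4² = 16, 2^8 ≡ 16² = 256 ≡ 16, 2^16 ≡ 16² = 256 ≡ 16. Since 30 = 16 + 8 + 4 + 2, 2^30 ≡ 16·16·16·4: 16·16 = 256 ≡ 16, then 16·16 = 256 ≡ 16, then 16·4 = 64 ≡ 16. So 2^30 ≡ 16 (mod 48).
ψ(4): Repeated squaring mod 48: 4^1 ≡ 4, 4^2 ≡ 4² = 16, 4^4 ≡ 16² = 256 ≡ 16, 4^8 ≡ 16² = 256 ≡ 16, 4^16 ≡ 16² = 256 ≡ 16. Since 30 = 16 + 8 + 4 + 2, 4^30 ≡ 16·16·16·16: 16·16 = 256 ≡ 16, then 16·16 = 256 ≡ 16, then 16·16 = 256 ≡ 16. So 4^30 ≡ 16 (mod 48).
So ψ(2) = ψ(4) = 16 while 2 ≠ 4, so ψ is not injective.
A non-injective map from the 48-element set ℤ_{48} to itself takes at most 47 distinct values, so it cannot be surjective. Thus ψ is not surjective.
Since ψ is not surjective, we determine |image(ψ)|. Computing x^30 mod 48 for each x (by repeated squaring, reducing mod 48 at every step), the values ψ(0), ψ(1), …, ψ(47) are: 0, 1, 16, 9, 16, 25, 0, 1, 16, 33, 16, 25, 0, 25, 16, 33, 16, 1, 0, 25, 16, 9, 16, 1, 0, 1, 16, 9, 16, 25, 0, 1, 16, 33, 16, 25, 0, 25, 16, 33, 16, 1, 0, 25, 16, 9, 16, 1.
The distinct values are {0, 1, 9, 16, 25, 33}; there are 6 of them.

6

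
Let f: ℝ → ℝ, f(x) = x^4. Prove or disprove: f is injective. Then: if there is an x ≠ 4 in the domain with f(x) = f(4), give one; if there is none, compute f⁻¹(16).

-4

f(4) = 256 = (−4)^4 = f(−4) (since 4 is even), with 4 ≠ −4. So f is not injective.
For the follow-up, such an x exists: taking x = −4 ∈ ℝ gives f(−4) = 256 = f(4) with −4 ≠ 4.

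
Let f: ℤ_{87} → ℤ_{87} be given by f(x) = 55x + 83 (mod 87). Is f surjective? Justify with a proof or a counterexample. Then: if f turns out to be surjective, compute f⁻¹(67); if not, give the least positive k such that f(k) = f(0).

44

Recall: surjectivity means every element of the codomain has a preimage under f.
Since gcd(55, 87) = 1, 55 is invertible modulo 87. Euclid's algorithm: 87 = 1·55 + 32, 55 = 1·32 + 23, 32 = 1·23 + 9, 23 = 2·9 + 5, 9 = 1·5 + 4, 5 = 1·4 + 1; back-substituting gives 1 = 19·55 − 12·87, so 55⁻¹ ≡ 19 (mod 87).
Then y ↦ 19(y − 83) is a two-sided inverse to f, so every y ∈ ℤ_{87} has a preimage.
Hence f is surjective.
Since f is surjective, we find f⁻¹(67): we need 55x ≡ 67 − 83 ≡ 71 (mod 87). Using 55⁻¹ = 19: x ≡ 19·71 = 1349 = 15·87 + 44, so x = 44.
Check: f(44) = 55·44 + 83 = 2503 = 28·87 + 67 ≡ 67 (mod 87).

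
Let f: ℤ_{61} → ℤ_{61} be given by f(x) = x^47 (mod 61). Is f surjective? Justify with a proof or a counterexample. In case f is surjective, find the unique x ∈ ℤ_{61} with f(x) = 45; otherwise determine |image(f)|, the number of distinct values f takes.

4

Since 61 is prime, the nonzero elements of ℤ_{61} form a cyclic group of order 60.
As gcd(47, 60) = 1, raising to the 47th power is a bijection on this group: if a^47 ≡ b^47 then (ab^{−1})^47 = 1, and the only element of order dividing gcd(47, 60) = 1 is 1, so a = b.
With f(0) = 0 this makes f injective on all of ℤ_{61}, hence bijective (finite equal-size domain and codomain). In particular f is surjective.
Since f is surjective, we find the preimage of 45. The inverse of x ↦ x^47 on (ℤ_{61})^× is x ↦ x^23, because 47·23 = 1081 = 18·60 + 1 ≡ 1 (mod 60) and x^{60} = 1 for x ≠ 0 (Fermat). So f⁻¹(45) = 45^23 mod 61.
Repeated squaring mod 61: 45^1 ≡ 45, 45^2 ≡ 45² = 2025 ≡ 12, 45^4 ≡ 12² = 144 ≡ 22, 45^8 ≡ 22² = 484 ≡ 57, 45^16 ≡ 57² = 3249 ≡ 16. Since 23 = 16 + 4 + 2 + 1, 45^23 ≡ 16·22·12·45: 16·22 = 352 ≡ 47, then 47·12 = 564 ≡ 15, then 15·45 = 675 ≡ 4. So 45^23 ≡ 4 (mod 61).
Hence f⁻¹(45) = 4.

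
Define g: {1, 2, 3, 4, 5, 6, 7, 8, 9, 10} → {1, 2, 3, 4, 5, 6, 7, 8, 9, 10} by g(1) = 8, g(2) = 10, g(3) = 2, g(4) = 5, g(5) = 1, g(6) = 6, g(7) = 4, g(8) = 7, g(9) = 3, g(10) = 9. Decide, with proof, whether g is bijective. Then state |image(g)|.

The values 8, 10, 2, 5, 1, 6, 4, 7, 3, 9 are a permutation of {1, 2, 3, 4, 5, 6, 7, 8, 9, 10}: each element appears exactly once.
So g is injective and surjective, hence bijective.
The image of g is {1, 2, 3, 4, 5, 6, 7, 8, 9, 10}, which has 10 elements.

10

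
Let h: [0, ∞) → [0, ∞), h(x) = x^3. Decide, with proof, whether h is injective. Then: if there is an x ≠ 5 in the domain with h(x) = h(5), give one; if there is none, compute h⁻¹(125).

On [0, ∞), x ↦ x^3 is strictly increasing, so h(s) = h(t) forces s = t. Thus h is injective.
Since x ↦ x^3 is strictly increasing on [0, ∞), it is injective there, so no x ≠ 5 in the domain has h(x) = h(5). We therefore compute h⁻¹(125) = 125^{1/3} = 5 (indeed 5^3 = 125).

5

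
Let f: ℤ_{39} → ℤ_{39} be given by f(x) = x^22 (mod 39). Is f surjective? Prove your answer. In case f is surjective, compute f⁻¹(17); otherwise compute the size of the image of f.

f(5): Repeated squaring mod 39: 5^1 ≡ 5, 5^2 ≡ 5² = 25, 5^4 ≡ 25² = 625 ≡ 1, 5^8 ≡ 1² = 1, 5^16 ≡ 1² = 1. Since 22 = 16 + 4 + 2, 5^22 ≡ 1·1·25: 1·1 = 1, then 1·25 = 25. So 5^22 ≡ 25 (mod 39).
f(8): Repeated squaring mod 39: 8^1 ≡ 8, 8^2 ≡ 8² = 64 ≡ 25, 8^4 ≡ 25² = 625 ≡ 1, 8^8 ≡ 1² = 1, 8^16 ≡ 1² = 1. Since 22 = 16 + 4 + 2, 8^22 ≡ 1·1·25: 1·1 = 1, then 1·25 = 25. So 8^22 ≡ 25 (mod 39).
So f(5) = f(8) = 25 while 5 ≠ 8, so f is not injective.
A non-injective map from the 39-element set ℤ_{39} to itself takes at most 38 distinct values, so it cannot be surjective. Hence f is not surjective.
Since f is not surjective, we determine |image(f)|. Computing x^22 mod 39 for each x (by repeated squaring, reducing mod 39 at every step), the values f(0), f(1), …, f(38) are: 0, 1, 10, 3, 22, 25, 30, 4, 25, 9, 16, 10, 27, 13, 1, 36, 16, 22, 12, 4, 4, 12, 22, 16, 36, 1, 13, 27, 10, 16, 9, 25, 4, 30, 25, 22, 3, 10, 1.
The distinct values are {0, 1, 3, 4, 9, 10, 12, 13, 16, 22, 25, 27, 30, 36}; there are 14 of them.

14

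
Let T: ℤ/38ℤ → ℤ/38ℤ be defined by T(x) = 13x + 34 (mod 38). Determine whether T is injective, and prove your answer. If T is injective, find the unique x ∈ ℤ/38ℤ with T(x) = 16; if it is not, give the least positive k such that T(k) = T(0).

By definition, T is injective when T(s) = T(t) forces s = t.
If T(s) = T(t), then 13s ≡ 13t (mod 38). Because gcd(13, 38) = 1, we may cancel 13 to get s ≡ t (mod 38).
So T is injective.
We now compute 13⁻¹ mod 38 explicitly. Euclid's algorithm: 38 = 2·13 + 12, 13 = 1·12 + 1; back-substituting gives 1 = 3·13 − 1·38, so 13⁻¹ ≡ 3 (mod 38).
Since T is injective, we find T⁻¹(16): we need 13x ≡ 16 − 34 ≡ 20 (mod 38). Using 13⁻¹ = 3: x ≡ 3·20 = 60 = 1·38 + 22, so x = 22.
Check: T(22) = 13·22 + 34 = 320 = 8·38 + 16 ≡ 16 (mod 38).

22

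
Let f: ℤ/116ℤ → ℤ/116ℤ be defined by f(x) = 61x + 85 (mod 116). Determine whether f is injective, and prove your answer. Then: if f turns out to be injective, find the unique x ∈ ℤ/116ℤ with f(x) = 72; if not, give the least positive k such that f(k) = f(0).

Recall that f is injective when f(u) = f(v) forces u = v.
Suppose f(u) = f(v) in ℤ/116ℤ. Then 61u + 85 ≡ 61v + 85 (mod 116), thus 61(u − v) ≡ 0 (mod 116).
Since gcd(61, 116) = 1, 61 is invertible modulo 116, therefore u − v ≡ 0 (mod 116), i.e. u = v.
Hence f is injective.
We now compute 61⁻¹ mod 116 explicitly. Euclid's algorithm: 116 = 1·61 + 55, 61 = 1·55 + 6, 55 = 9·6 + 1; back-substituting gives 1 = 97·61 − 51·116, so 61⁻¹ ≡ 97 (mod 116).
Since f is injective, we find f⁻¹(72): we need 61x ≡ 72 − 85 ≡ 103 (mod 116). Using 61⁻¹ = 97: x ≡ 97·103 = 9991 = 86·116 + 15, so x = 15.
Check: f(15) = 61·15 + 85 = 1000 = 8·116 + 72 ≡ 72 (mod 116).

15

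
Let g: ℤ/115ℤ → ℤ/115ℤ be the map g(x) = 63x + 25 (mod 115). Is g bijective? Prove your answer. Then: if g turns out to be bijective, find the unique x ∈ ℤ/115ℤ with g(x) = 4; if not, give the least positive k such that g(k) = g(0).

38

Recall: injectivity means: for all a, b in the domain, g(a) = g(b) implies a = b.
Suppose g(a) = g(b) in ℤ/115ℤ. Then 63a + 25 ≡ 63b + 25 (mod 115), thus 63(a − b) ≡ 0 (mod 115).
Since gcd(63, 115) = 1, 63 is invertible modulo 115, hence a − b ≡ 0 (mod 115), i.e. a = b.
We now compute 63⁻¹ mod 115 explicitly. Euclid's algorithm: 115 = 1·63 + 52, 63 = 1·52 + 11, 52 = 4·11 + 8, 11 = 1·8 + 3, 8 = 2·3 + 2, 3 = 1·2 + 1; back-substituting gives 1 = 42·63 − 23·115, so 63⁻¹ ≡ 42 (mod 115).
For any y ∈ ℤ/115ℤ, x = 42(y − 25) mod 115 satisfies g(x) = 63·42(y − 25) + 25 ≡ y (since 63·42 ≡ 1 mod 115). So every y has a preimage.
So g is bijective.
Since g is bijective, we compute g⁻¹(4): solve 63x + 25 ≡ 4 (mod 115), i.e. 63x ≡ 94 (mod 115).
Multiplying by 63⁻¹ = 42 gives x ≡ 42·94 = 3948 = 34·115 + 38 ≡ 38 (mod 115).
Check: g(38) = 63·38 + 25 = 2419 = 21·115 + 4 ≡ 4 (mod 115).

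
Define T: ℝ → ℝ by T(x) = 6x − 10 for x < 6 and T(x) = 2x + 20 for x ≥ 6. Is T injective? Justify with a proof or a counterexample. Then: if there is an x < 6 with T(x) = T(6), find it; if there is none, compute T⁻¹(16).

Both pieces are strictly increasing (slopes 6 and 2), so each is injective on its own interval.
The left piece maps (−∞, 6) onto (−∞, 26); the right piece maps [6, ∞) onto [32, ∞).
These images are disjoint, so no value is attained by both pieces. So T is injective.
Because the two images are disjoint, no x < 6 has T(x) = T(6), so we compute T⁻¹(16): 16 lies in (−∞, 26), so solve 6x − 10 = 16: x = (16 + 10)/6 = 13/3.

13/3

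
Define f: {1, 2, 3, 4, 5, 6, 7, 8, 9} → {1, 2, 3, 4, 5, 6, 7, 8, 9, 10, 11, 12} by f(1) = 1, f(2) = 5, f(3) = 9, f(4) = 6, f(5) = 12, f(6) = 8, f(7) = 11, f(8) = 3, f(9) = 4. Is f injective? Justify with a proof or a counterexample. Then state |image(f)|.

The values f(1), …, f(9) are 1, 5, 9, 6, 12, 8, 11, 3, 4 — all distinct.
So f(s) = f(t) only when s = t, and f is injective.
The image of f is {1, 3, 4, 5, 6, 8, 9, 11, 12}, which has 9 elements.

9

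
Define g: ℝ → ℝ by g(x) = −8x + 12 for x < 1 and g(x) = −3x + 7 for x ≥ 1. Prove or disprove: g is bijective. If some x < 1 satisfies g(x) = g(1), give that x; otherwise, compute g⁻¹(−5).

Both pieces are strictly decreasing (slopes −8 and −3), so each is injective on its own interval.
The left piece maps (−∞, 1) onto (4, ∞); the right piece maps [1, ∞) onto (−∞, 4].
Since 4 = 4, the images partition ℝ: g is injective and surjective, hence bijective.
Because the two images are disjoint, no x < 1 has g(x) = g(1), so we compute g⁻¹(−5): −5 lies in (−∞, 4], so solve −3x + 7 = −5: x = (−5 − 7)/(−3) = 4.

4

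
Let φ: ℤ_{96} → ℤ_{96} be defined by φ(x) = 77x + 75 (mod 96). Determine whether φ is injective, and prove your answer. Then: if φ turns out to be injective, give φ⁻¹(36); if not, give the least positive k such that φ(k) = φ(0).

93

Suppose φ(x_1) = φ(x_2) in ℤ_{96}. Then 77x_1 + 75 ≡ 77x_2 + 75 (mod 96), thus 77(x_1 − x_2) ≡ 0 (mod 96).
Since gcd(77, 96) = 1, 77 is invertible modulo 96, so x_1 − x_2 ≡ 0 (mod 96), i.e. x_1 = x_2.
Hence φ is injective.
We now compute 77⁻¹ mod 96 explicitly. Euclid's algorithm: 96 = 1·77 + 19, 77 = 4·19 + 1; back-substituting gives 1 = 5·77 − 4·96, so 77⁻¹ ≡ 5 (mod 96).
Since φ is injective, we find φ⁻¹(36): we need 77x ≡ 36 − 75 ≡ 57 (mod 96). Using 77⁻¹ = 5: x ≡ 5·57 = 285 = 2·96 + 93, so x = 93.
Check: φ(93) = 77·93 + 75 = 7236 = 75·96 + 36 ≡ 36 (mod 96).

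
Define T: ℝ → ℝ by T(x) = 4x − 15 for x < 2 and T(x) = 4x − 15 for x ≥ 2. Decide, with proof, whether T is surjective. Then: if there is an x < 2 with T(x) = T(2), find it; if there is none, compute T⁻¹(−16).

Both pieces are strictly increasing (slopes 4 and 4), so each is injective on its own interval.
The left piece maps (−∞, 2) onto (−∞, −7); the right piece maps [2, ∞) onto [−7, ∞).
These images together cover ℝ, so T is surjective.
Because the two images are disjoint, no x < 2 has T(x) = T(2), so we compute T⁻¹(−16): −16 lies in (−∞, −7), so solve 4x − 15 = −16: x = (−16 + 15)/4 = −1/4.

-1/4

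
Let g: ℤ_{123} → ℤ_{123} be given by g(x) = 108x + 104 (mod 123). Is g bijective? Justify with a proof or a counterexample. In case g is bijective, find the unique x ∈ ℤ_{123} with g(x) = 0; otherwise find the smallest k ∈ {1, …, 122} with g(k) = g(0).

We have gcd(108, 123) = 3 > 1. Taking a = 0 and b = 41: g(0) = 104 and g(41) = 108·41 + 104 = 4532 ≡ 104 (mod 123).
So g(0) = g(41) while 0 ≠ 41, thus g is not injective, hence not bijective.
Since g is not bijective, we find the least positive k with g(k) = g(0): this means 108k ≡ 0 (mod 123), i.e. 123 ∣ 108k. Since gcd(108, 123) = 3, dividing through by 3 this holds exactly when 41 ∣ 36k, and as gcd(36, 41) = 1, exactly when 41 ∣ k.
The smallest positive such k is 41.

41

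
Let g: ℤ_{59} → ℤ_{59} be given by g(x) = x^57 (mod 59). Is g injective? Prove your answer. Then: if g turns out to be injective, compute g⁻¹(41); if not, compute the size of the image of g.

36

Since 59 is prime, the nonzero elements of ℤ_{59} form a cyclic group of order 58.
As gcd(57, 58) = 1, raising to the 57th power is a bijection on this group: if s^57 ≡ t^57 then (st^{−1})^57 = 1, and the only element of order dividing gcd(57, 58) = 1 is 1, so s = t.
With g(0) = 0 this makes g injective on all of ℤ_{59}, hence bijective (finite equal-size domain and codomain). In particular g is injective.
Since g is injective, we find the preimage of 41. The inverse of x ↦ x^57 on (ℤ_{59})^× is x ↦ x^57, because 57·57 = 3249 = 56·58 + 1 ≡ 1 (mod 58) and x^{58} = 1 for x ≠ 0 (Fermat). So g⁻¹(41) = 41^57 mod 59.
Repeated squaring mod 59: 41^1 ≡ 41, 41^2 ≡ 41² = 1681 ≡ 29, 41^4 ≡ 29² = 841 ≡ 15, 41^8 ≡ 15² = 225 ≡ 48, 41^16 ≡ 48² = 2304 ≡ 3, 41^32 ≡ 3² = 9. Since 57 = 32 + 16 + 8 + 1, 41^57 ≡ 9·3·48·41: 9·3 = 27, then 27·48 = 1296 ≡ 57, then 57·41 = 2337 ≡ 36. So 41^57 ≡ 36 (mod 59).
Hence g⁻¹(41) = 36.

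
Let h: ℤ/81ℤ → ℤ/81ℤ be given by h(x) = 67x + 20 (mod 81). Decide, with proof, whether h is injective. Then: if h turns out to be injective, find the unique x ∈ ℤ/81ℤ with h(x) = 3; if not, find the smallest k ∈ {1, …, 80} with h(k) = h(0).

Suppose h(x_1) = h(x_2) in ℤ/81ℤ. Then 67x_1 + 20 ≡ 67x_2 + 20 (mod 81), hence 67(x_1 − x_2) ≡ 0 (mod 81).
Since gcd(67, 81) = 1, 67 is invertible modulo 81, so x_1 − x_2 ≡ 0 (mod 81), i.e. x_1 = x_2.
Therefore h is injective.
We now compute 67⁻¹ mod 81 explicitly. Euclid's algorithm: 81 = 1·67 + 14, 67 = 4·14 + 11, 14 = 1·11 + 3, 11 = 3·3 + 2, 3 = 1·2 + 1; back-substituting gives 1 = 52·67 − 43·81, so 67⁻¹ ≡ 52 (mod 81).
Since h is injective, we find h⁻¹(3): we need 67x ≡ 3 − 20 ≡ 64 (mod 81). Using 67⁻¹ = 52: x ≡ 52·64 = 3328 = 41·81 + 7, so x = 7.
Check: h(7) = 67·7 + 20 = 489 = 6·81 + 3 ≡ 3 (mod 81).

7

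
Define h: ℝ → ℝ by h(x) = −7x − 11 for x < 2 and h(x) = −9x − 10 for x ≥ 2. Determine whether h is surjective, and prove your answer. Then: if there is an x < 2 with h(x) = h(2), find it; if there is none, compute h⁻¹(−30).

20/9

Both pieces are strictly decreasing (slopes −7 and −9), so each is injective on its own interval.
The left piece maps (−∞, 2) onto (−25, ∞); the right piece maps [2, ∞) onto (−∞, −28].
The union (−25, ∞) ∪ (−∞, −28] omits the interval between −25 and −28; in particular −25 has no preimage. So h is not surjective.
Because the two images are disjoint, no x < 2 has h(x) = h(2), so we compute h⁻¹(−30): −30 lies in (−∞, −28], so solve −9x − 10 = −30: x = (−30 + 10)/(−9) = 20/9.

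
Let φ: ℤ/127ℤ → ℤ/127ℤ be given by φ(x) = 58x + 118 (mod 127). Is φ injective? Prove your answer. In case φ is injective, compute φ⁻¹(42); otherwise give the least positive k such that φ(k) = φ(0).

60

Suppose φ(u) = φ(v) in ℤ/127ℤ. Then 58u + 118 ≡ 58v + 118 (mod 127), hence 58(u − v) ≡ 0 (mod 127).
Since gcd(58, 127) = 1, 58 is invertible modulo 127, hence u − v ≡ 0 (mod 127), i.e. u = v.
Thus φ is injective.
We now compute 58⁻¹ mod 127 explicitly. Euclid's algorithm: 127 = 2·58 + 11, 58 = 5·11 + 3, 11 = 3·3 + 2, 3 = 1·2 + 1; back-substituting gives 1 = 46·58 − 21·127, so 58⁻¹ ≡ 46 (mod 127).
Since φ is injective, we compute φ⁻¹(42): solve 58x + 118 ≡ 42 (mod 127), i.e. 58x ≡ 51 (mod 127).
Multiplying by 58⁻¹ = 46 gives x ≡ 46·51 = 2346 = 18·127 + 60 ≡ 60 (mod 127).
Check: φ(60) = 58·60 + 118 = 3598 = 28·127 + 42 ≡ 42 (mod 127).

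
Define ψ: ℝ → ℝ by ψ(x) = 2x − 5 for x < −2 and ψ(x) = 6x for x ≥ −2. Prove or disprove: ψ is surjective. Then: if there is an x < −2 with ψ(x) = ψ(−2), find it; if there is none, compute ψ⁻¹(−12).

-7/2

Both pieces are strictly increasing (slopes 2 and 6), so each is injective on its own interval.
The left piece maps (−∞, −2) onto (−∞, −9); the right piece maps [−2, ∞) onto [−12, ∞).
The union (−∞, −9) ∪ [−12, ∞) covers ℝ, so ψ is surjective.
For the follow-up: the images overlap, so an x < −2 with ψ(x) = ψ(−2) exists. ψ(−2) = −12; solving 2x − 5 = −12 for x < −2 gives x = (−12 + 5)/2 = −7/2.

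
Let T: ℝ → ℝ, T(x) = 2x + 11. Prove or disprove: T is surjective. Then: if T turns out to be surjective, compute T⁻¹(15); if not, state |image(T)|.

2

For any y ∈ ℝ, x = (y − 11)/2 satisfies T(x) = y.
So T is surjective.
Since T is surjective, we compute T⁻¹(15) = (15 − 11)/2 = 2.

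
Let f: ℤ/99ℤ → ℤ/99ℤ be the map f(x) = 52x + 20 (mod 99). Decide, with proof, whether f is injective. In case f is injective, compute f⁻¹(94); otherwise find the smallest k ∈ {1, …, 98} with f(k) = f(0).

Suppose f(a) = f(b) in ℤ/99ℤ. Then 52a + 20 ≡ 52b + 20 (mod 99), therefore 52(a − b) ≡ 0 (mod 99).
Since gcd(52, 99) = 1, 52 is invertible modulo 99, thus a − b ≡ 0 (mod 99), i.e. a = b.
Thus f is injective.
We now compute 52⁻¹ mod 99 explicitly. Euclid's algorithm: 99 = 1·52 + 47, 52 = 1·47 + 5, 47 = 9·5 + 2, 5 = 2·2 + 1; back-substituting gives 1 = 40·52 − 21·99, so 52⁻¹ ≡ 40 (mod 99).
Since f is injective, we compute f⁻¹(94): solve 52x + 20 ≡ 94 (mod 99), i.e. 52x ≡ 74 (mod 99).
Multiplying by 52⁻¹ = 40 gives x ≡ 40·74 = 2960 = 29·99 + 89 ≡ 89 (mod 99).
Check: f(89) = 52·89 + 20 = 4648 = 46·99 + 94 ≡ 94 (mod 99).

89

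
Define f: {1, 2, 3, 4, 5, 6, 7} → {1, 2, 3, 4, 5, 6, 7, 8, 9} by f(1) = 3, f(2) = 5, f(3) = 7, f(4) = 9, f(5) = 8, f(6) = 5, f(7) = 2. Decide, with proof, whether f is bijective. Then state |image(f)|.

f(2) = 5 = f(6) with 2 ≠ 6, so f is not injective, hence not bijective.
The image of f is {2, 3, 5, 7, 8, 9}, which has 6 elements.

6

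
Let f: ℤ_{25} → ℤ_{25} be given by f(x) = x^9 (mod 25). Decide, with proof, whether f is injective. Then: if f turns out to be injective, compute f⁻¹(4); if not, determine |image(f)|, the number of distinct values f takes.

21

f(0) = 0^9 = 0.
f(5): Repeated squaring mod 25: 5^1 ≡ 5, 5^2 ≡ 5² = 25 ≡ 0, 5^4 ≡ 0² = 0, 5^8 ≡ 0² = 0. Since 9 = 8 + 1, 5^9 ≡ 0·5: 0·5 = 0. So 5^9 ≡ 0 (mod 25).
So f(0) = f(5) = 0 while 0 ≠ 5, so f is not injective.
Since f is not injective, we determine |image(f)|. Computing x^9 mod 25 for each x (by repeated squaring, reducing mod 25 at every step), the values f(0), f(1), …, f(24) are: 0, 1, 12, 8, 19, 0, 21, 7, 3, 14, 0, 16, 2, 23, 9, 0, 11, 22, 18, 4, 0, 6, 17, 13, 24.
The distinct values are {0, 1, 2, 3, 4, 6, 7, 8, 9, 11, 12, 13, 14, 16, 17, 18, 19, 21, 22, 23, 24}; there are 21 of them.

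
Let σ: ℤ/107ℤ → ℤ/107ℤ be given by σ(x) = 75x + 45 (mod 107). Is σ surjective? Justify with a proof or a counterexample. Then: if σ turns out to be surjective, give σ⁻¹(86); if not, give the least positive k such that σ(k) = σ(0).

Since gcd(75, 107) = 1, 75 is invertible modulo 107. Euclid's algorithm: 107 = 1·75 + 32, 75 = 2·32 + 11, 32 = 2·11 + 10, 11 = 1·10 + 1; back-substituting gives 1 = 10·75 − 7·107, so 75⁻¹ ≡ 10 (mod 107).
Then y ↦ 10(y − 45) is a two-sided inverse to σ, so every y ∈ ℤ/107ℤ has a preimage.
So σ is surjective.
Since σ is surjective, we compute σ⁻¹(86): solve 75x + 45 ≡ 86 (mod 107), i.e. 75x ≡ 41 (mod 107).
Multiplying by 75⁻¹ = 10 gives x ≡ 10·41 = 410 = 3·107 + 89 ≡ 89 (mod 107).
Check: σ(89) = 75·89 + 45 = 6720 = 62·107 + 86 ≡ 86 (mod 107).

89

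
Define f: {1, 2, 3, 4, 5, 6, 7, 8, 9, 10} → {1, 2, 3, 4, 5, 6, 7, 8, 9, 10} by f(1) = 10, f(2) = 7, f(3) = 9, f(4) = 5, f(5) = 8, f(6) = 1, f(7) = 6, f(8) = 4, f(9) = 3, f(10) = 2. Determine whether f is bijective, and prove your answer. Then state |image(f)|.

10

The values 10, 7, 9, 5, 8, 1, 6, 4, 3, 2 are a permutation of {1, 2, 3, 4, 5, 6, 7, 8, 9, 10}: each element appears exactly once.
So f is injective and surjective, hence bijective.
The image of f is {1, 2, 3, 4, 5, 6, 7, 8, 9, 10}, which has 10 elements.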